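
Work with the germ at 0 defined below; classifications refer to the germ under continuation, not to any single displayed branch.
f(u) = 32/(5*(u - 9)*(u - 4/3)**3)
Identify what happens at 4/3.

The denominator factor u - 4/3 vanishes at 4/3 and appears to the power 3; the numerator there equals 32/5, nonzero, and no other factor vanishes.
Hence a pole whose order is the multiplicity, 3.

The point is a pole of order 3.


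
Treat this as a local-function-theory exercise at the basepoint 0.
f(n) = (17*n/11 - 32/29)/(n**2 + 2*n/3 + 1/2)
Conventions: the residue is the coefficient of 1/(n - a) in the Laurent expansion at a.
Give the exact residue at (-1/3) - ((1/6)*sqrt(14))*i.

The residue is (17/22) - ((1549/4466)*sqrt(14))*i.

The factor n**2 + 2*n/3 + 1/2 splits as (n - a)(n - a') with a = (-1/3) - ((1/6)*sqrt(14))*i, a' = (-1/3) + ((1/6)*sqrt(14))*i. At the order-1 pole a set g(n) = (n - a)*f(n) = [17*n/11 - 32/29] / (n - a').
Simple pole: residue = g(a) at a = (-1/3) - ((1/6)*sqrt(14))*i, which is (17/22) - ((1549/4466)*sqrt(14))*i.


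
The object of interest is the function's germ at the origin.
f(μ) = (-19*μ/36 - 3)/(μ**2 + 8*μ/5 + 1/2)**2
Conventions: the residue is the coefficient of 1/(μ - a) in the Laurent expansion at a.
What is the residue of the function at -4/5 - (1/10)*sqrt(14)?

The residue is -(1450/441)*sqrt(14).

The factor μ**2 + 8*μ/5 + 1/2 splits as (μ - a)(μ - a') with a = -4/5 - (1/10)*sqrt(14), a' = -4/5 + (1/10)*sqrt(14). At the order-2 pole a set g(μ) = (μ - a)^2*f(μ) = [-19*μ/36 - 3] / (μ - a')^2.
Order-2 pole: residue = g'(a); g'(-4/5 - (1/10)*sqrt(14)) = -(1450/441)*sqrt(14), so the residue is -(1450/441)*sqrt(14).


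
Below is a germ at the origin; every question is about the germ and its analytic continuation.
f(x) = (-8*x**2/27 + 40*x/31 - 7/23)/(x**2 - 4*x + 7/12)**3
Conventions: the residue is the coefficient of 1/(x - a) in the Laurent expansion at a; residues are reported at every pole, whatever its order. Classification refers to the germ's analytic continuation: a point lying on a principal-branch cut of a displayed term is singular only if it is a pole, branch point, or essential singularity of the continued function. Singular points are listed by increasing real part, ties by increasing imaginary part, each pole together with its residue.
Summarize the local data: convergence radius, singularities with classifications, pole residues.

Denominator factor (x**2 - 4*x + 7/12)^3: discriminant 41/3, real irrational roots 2 + (1/6)*sqrt(123) and 2 - (1/6)*sqrt(123); poles of order 3, moduli 2 + (1/6)*sqrt(123) and 2 - (1/6)*sqrt(123).
The radius of convergence is the smallest modulus among the singular points: 2 - (1/6)*sqrt(123).
The factor x**2 - 4*x + 7/12 splits as (x - a)(x - a') with a = 2 - (1/6)*sqrt(123), a' = 2 + (1/6)*sqrt(123). At the order-3 pole a set g(x) = (x - a)^3*f(x) = [-8*x**2/27 + 40*x/31 - 7/23] / (x - a')^3.
Order-3 pole: residue = g''(a)/2; g''(2 - (1/6)*sqrt(123)) = -(990044/442266057)*sqrt(123), so the residue is -(495022/442266057)*sqrt(123).
The factor x**2 - 4*x + 7/12 splits as (x - a)(x - a') with a = 2 + (1/6)*sqrt(123), a' = 2 - (1/6)*sqrt(123). At the order-3 pole a set g(x) = (x - a)^3*f(x) = [-8*x**2/27 + 40*x/31 - 7/23] / (x - a')^3.
Order-3 pole: residue = g''(a)/2; g''(2 + (1/6)*sqrt(123)) = (990044/442266057)*sqrt(123), so the residue is (495022/442266057)*sqrt(123).
List the singular points by increasing real part (a conjugate pair: the negative imaginary part first).

Radius of convergence at 0: 2 - (1/6)*sqrt(123).
At 2 - (1/6)*sqrt(123): a pole of order 3; residue -(495022/442266057)*sqrt(123).
At 2 + (1/6)*sqrt(123): a pole of order 3; residue (495022/442266057)*sqrt(123).


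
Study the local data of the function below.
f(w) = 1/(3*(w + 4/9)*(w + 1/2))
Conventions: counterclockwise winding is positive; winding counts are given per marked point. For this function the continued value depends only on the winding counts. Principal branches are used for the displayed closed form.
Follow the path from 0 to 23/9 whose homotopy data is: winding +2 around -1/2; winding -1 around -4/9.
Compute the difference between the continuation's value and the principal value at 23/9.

The function is rational, hence single-valued: continuing it around any pole returns the same value, so the difference is 0.

Continued minus principal equals 0.


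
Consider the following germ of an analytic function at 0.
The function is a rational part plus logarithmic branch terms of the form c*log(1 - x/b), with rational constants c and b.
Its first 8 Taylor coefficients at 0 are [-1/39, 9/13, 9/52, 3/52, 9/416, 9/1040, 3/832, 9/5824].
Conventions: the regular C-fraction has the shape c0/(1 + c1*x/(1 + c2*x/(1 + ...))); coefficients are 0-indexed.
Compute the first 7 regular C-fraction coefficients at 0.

Taylor coefficients (read off): a_0 = -1/39, a_1 = 9/13, a_2 = 9/52, a_3 = 3/52, a_4 = 9/416, a_5 = 9/1040, a_6 = 3/832.
c0 = a_0 = -1/39. Peel one level at a time: if S = 1 + c*x/S' with S'(0) = 1, then c is the x-coefficient of S and S' = c*x/(S - 1).
S_1 = c0/f = 1 + (27)*x + (2943/4)*x^2 + ...; c1 = 27.
S_2 = c1*x/(S_1 - 1) = 1 + (-109/4)*x + (-1/48)*x^2 + ...; c2 = -109/4.
S_3 = c2*x/(S_2 - 1) = 1 + (-1/1308)*x + (-163/855432)*x^2 + ...; c3 = -1/1308.
S_4 = c3*x/(S_3 - 1) = 1 + (-163/654)*x + (-1/60)*x^2 + ...; c4 = -163/654.
S_5 = c4*x/(S_4 - 1) = 1 + (-109/1630)*x + (-65073/5313800)*x^2 + ...; c5 = -109/1630.
S_6 = c5*x/(S_5 - 1) = 1 + (-597/3260)*x + ...; c6 = -597/3260.

The regular C-fraction coefficients are [-1/39, 27, -109/4, -1/1308, -163/654, -109/1630, -597/3260].


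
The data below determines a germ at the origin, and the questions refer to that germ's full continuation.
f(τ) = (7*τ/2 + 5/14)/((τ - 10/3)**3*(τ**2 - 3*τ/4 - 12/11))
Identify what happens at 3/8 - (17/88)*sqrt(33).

The denominator factor τ**2 - 3*τ/4 - 12/11 vanishes at 3/8 - (17/88)*sqrt(33) and appears to the power 1; the numerator there equals 187/112 - (119/176)*sqrt(33), nonzero, and no other factor vanishes.
Hence a pole whose order is the multiplicity, 1.

The point is a pole of order 1.


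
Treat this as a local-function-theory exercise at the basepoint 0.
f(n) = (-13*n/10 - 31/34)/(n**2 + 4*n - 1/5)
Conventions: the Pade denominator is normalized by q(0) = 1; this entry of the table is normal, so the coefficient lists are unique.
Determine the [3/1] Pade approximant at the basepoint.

Taylor coefficients needed (expand at 0): a_0 = 155/34, a_1 = 3321/34, a_2 = 67195/34, a_3 = 1360505/34, a_4 = 27546075/34.
Write the denominator as Q(n) = 1 + q1*n. Requiring Q*f - P = O(n^5) with deg P <= 3 kills the coefficients of n^4..n^4 in Q*f:
  n^4: a_4 + q1*a_3 = 0, i.e. 27546075/34 + (1360505/34)*q1 = 0.
Solving this linear system: q1 = -5509215/272101.
The numerator is Q*f truncated at degree 3: P0 = a_0 = 155/34; P1 = a_1 + q1*a_0 = 24859548/4625717; P2 = a_2 + q1*a_1 = -6138160/4625717; P3 = a_3 + q1*a_2 = 1534540/4625717.

The Pade approximant has numerator coefficients [155/34, 24859548/4625717, -6138160/4625717, 1534540/4625717]; denominator coefficients [1, -5509215/272101].


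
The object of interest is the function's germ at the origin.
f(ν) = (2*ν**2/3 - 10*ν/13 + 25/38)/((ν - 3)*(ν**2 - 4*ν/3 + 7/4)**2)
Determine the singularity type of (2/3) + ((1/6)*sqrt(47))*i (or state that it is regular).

The denominator factor ν**2 - 4*ν/3 + 7/4 vanishes at (2/3) + ((1/6)*sqrt(47))*i and appears to the power 2; the numerator there equals (-2861/6669) + ((7/351)*sqrt(47))*i, nonzero, and no other factor vanishes.
Hence a pole whose order is the multiplicity, 2.

The point is a pole of order 2.


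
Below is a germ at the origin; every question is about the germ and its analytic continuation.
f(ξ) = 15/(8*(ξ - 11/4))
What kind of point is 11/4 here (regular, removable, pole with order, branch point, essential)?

The point is a pole of order 1.

The denominator factor ξ - 11/4 vanishes at 11/4 and appears to the power 1; the numerator there equals 15/8, nonzero, and no other factor vanishes.
Hence a pole whose order is the multiplicity, 1.


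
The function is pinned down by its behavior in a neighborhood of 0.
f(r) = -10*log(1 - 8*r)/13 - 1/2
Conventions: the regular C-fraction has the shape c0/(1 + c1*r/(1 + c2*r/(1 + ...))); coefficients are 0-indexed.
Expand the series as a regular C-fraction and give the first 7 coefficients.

Taylor coefficients (expand at 0): a_0 = -1/2, a_1 = 80/13, a_2 = 320/13, a_3 = 5120/39, a_4 = 10240/13, a_5 = 65536/13, a_6 = 1310720/39.
c0 = a_0 = -1/2. Peel one level at a time: if S = 1 + c*r/S' with S'(0) = 1, then c is the r-coefficient of S and S' = c*r/(S - 1).
S_1 = c0/f = 1 + (160/13)*r + (33920/169)*r^2 + ...; c1 = 160/13.
S_2 = c1*r/(S_1 - 1) = 1 + (-212/13)*r + (-16/3)*r^2 + ...; c2 = -212/13.
S_3 = c2*r/(S_2 - 1) = 1 + (-52/159)*r + (-30368/25281)*r^2 + ...; c3 = -52/159.
S_4 = c3*r/(S_3 - 1) = 1 + (-584/159)*r + (-64/15)*r^2 + ...; c4 = -584/159.
S_5 = c4*r/(S_4 - 1) = 1 + (-424/365)*r + (-439264/133225)*r^2 + ...; c5 = -424/365.
S_6 = c5*r/(S_5 - 1) = 1 + (-1036/365)*r + ...; c6 = -1036/365.

The regular C-fraction coefficients are [-1/2, 160/13, -212/13, -52/159, -584/159, -424/365, -1036/365].


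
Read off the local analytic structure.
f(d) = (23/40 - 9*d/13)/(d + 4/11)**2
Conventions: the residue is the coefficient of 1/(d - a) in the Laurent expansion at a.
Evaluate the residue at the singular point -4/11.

The residue is -9/13.

At the order-2 pole -4/11 set g(d) = (d - (-4/11))^2*f(d) = 23/40 - 9*d/13.
Order-2 pole: residue = g'(a); g'(-4/11) = -9/13, so the residue is -9/13.


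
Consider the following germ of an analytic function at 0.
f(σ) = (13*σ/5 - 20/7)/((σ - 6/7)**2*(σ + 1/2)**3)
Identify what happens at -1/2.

The denominator factor σ + 1/2 vanishes at -1/2 and appears to the power 3; the numerator there equals -291/70, nonzero, and no other factor vanishes.
Hence a pole whose order is the multiplicity, 3.

The point is a pole of order 3.


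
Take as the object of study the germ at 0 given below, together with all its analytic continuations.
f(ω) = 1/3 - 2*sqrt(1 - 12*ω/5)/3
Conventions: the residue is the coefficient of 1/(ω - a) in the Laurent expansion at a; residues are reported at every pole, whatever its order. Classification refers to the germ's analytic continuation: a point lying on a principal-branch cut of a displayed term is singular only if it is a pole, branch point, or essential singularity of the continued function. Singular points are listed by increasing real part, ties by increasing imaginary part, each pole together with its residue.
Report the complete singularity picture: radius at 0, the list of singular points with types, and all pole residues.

Branch term (-2/3)*sqrt(1 - ω/(5/12)): its argument vanishes at ω = 5/12, a square-root branch point, modulus 5/12.
The radius of convergence is the smallest modulus among the singular points: 5/12.

Radius of convergence at 0: 5/12.
At 5/12: an algebraic (square-root) branch point.


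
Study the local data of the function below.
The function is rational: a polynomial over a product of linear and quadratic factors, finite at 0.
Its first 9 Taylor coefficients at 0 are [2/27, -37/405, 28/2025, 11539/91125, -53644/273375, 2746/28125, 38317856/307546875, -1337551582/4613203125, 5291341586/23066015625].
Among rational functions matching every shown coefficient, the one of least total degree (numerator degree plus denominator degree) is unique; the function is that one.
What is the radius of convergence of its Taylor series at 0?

No rational of total degree below 7 reproduces all 9 coefficients; solving the [1/6] Pade equations on them gives f(β) = (β/3 + 2/3)/((β - 3)**2*(β**2 + 6*β/5 + 1)**2), whose expansion matches every shown term.
Denominator factor (β - 3)^2: pole of order 2 at 3, modulus 3.
Denominator factor (β**2 + 6*β/5 + 1)^2: discriminant -64/25, complex-conjugate roots (-3/5) + (4/5)*i and (-3/5) - (4/5)*i; poles of order 2, moduli 1 and 1.
The radius of convergence is the smallest modulus among the singular points: 1.

The radius of convergence is 1.


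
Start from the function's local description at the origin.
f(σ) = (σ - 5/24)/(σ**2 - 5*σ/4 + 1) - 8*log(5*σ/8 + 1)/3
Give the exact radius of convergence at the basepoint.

Denominator factor (σ**2 - 5*σ/4 + 1): discriminant -39/16, complex-conjugate roots (5/8) + ((1/8)*sqrt(39))*i and (5/8) - ((1/8)*sqrt(39))*i; poles of order 1, moduli 1 and 1.
Branch term (-8/3)*log(1 - σ/(-8/5)): its argument vanishes at σ = -8/5, a logarithmic branch point, modulus 8/5.
The radius of convergence is the smallest modulus among the singular points: 1.

The radius of convergence is 1.


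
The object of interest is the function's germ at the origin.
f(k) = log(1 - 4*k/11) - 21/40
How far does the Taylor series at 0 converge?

Branch term (1)*log(1 - k/(11/4)): its argument vanishes at k = 11/4, a logarithmic branch point, modulus 11/4.
The radius of convergence is the smallest modulus among the singular points: 11/4.

The radius of convergence is 11/4.


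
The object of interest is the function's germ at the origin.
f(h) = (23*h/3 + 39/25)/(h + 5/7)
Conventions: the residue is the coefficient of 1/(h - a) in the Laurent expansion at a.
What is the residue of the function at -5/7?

At the order-1 pole -5/7 set g(h) = (h - (-5/7))*f(h) = 23*h/3 + 39/25.
Simple pole: residue = g(a) at a = -5/7, which is -2056/525.

The residue is -2056/525.


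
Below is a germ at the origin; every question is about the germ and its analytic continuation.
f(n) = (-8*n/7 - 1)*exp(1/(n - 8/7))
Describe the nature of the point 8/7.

The exponent 1/(n - (8/7)) has a pole at 8/7, so exp(1/(n - (8/7))) takes every nonzero value near it: an essential singularity (not a pole of any order).

The point is an essential singularity.


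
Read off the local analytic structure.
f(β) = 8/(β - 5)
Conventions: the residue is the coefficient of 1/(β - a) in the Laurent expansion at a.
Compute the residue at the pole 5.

At the order-1 pole 5 set g(β) = (β - (5))*f(β) = 8.
Simple pole: residue = g(a) at a = 5, which is 8.

The residue is 8.


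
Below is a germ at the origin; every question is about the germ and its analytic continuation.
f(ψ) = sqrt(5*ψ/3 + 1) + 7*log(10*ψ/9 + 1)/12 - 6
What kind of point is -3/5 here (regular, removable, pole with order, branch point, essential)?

The term (1)*sqrt(1 - ψ/(-3/5)) has argument 1 - -3/5/(-3/5) = 0 at -3/5: a square-root (algebraic, two-sheeted) branch point; the remaining terms are analytic or single-valued there.

The point is an algebraic (square-root) branch point.


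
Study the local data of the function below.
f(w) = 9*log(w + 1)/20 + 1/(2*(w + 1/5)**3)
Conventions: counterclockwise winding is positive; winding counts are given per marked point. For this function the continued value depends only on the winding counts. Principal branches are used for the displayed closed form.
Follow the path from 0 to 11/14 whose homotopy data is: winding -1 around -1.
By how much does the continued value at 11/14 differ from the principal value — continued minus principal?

Continued minus principal equals -(9/10)*pi*i.

The rational part is single-valued and drops out of the difference; each branch term changes only by its own monodromy.
(9/20)*log(1 - w/(-1)): each positive loop around -1 adds 2*pi*i to the log, so winding -1 contributes (9/20)*(-1)*2*pi*i = -(9/10)*pi*i.
Summing the contributions at w = 11/14 gives -(9/10)*pi*i.


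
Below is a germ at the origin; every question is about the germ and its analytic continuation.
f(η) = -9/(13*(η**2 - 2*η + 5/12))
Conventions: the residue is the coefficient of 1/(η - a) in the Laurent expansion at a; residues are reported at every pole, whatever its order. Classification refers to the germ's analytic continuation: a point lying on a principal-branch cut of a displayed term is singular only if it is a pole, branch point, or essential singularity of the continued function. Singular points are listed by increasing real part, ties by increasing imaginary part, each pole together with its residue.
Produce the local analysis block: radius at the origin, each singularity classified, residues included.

Radius of convergence at 0: 1 - (1/6)*sqrt(21).
At 1 - (1/6)*sqrt(21): a pole of order 1; residue (9/91)*sqrt(21).
At 1 + (1/6)*sqrt(21): a pole of order 1; residue -(9/91)*sqrt(21).

Denominator factor (η**2 - 2*η + 5/12): discriminant 7/3, real irrational roots 1 + (1/6)*sqrt(21) and 1 - (1/6)*sqrt(21); poles of order 1, moduli 1 + (1/6)*sqrt(21) and 1 - (1/6)*sqrt(21).
The radius of convergence is the smallest modulus among the singular points: 1 - (1/6)*sqrt(21).
The factor η**2 - 2*η + 5/12 splits as (η - a)(η - a') with a = 1 - (1/6)*sqrt(21), a' = 1 + (1/6)*sqrt(21). At the order-1 pole a set g(η) = (η - a)*f(η) = [-9/13] / (η - a').
Simple pole: residue = g(a) at a = 1 - (1/6)*sqrt(21), which is (9/91)*sqrt(21).
The factor η**2 - 2*η + 5/12 splits as (η - a)(η - a') with a = 1 + (1/6)*sqrt(21), a' = 1 - (1/6)*sqrt(21). At the order-1 pole a set g(η) = (η - a)*f(η) = [-9/13] / (η - a').
Simple pole: residue = g(a) at a = 1 + (1/6)*sqrt(21), which is -(9/91)*sqrt(21).
List the singular points by increasing real part (a conjugate pair: the negative imaginary part first).


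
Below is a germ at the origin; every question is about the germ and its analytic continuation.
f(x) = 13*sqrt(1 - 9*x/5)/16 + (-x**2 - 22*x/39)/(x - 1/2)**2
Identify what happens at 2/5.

The point is a regular point.

Denominator factors: x - 1/2 = -1/10 at x = 2/5 — none vanishes.
Branch term sqrt(1 - x/(5/9)): argument at 2/5 is 7/25, nonzero, so 2/5 is not its branch point (a point on a principal cut is still regular for the continued germ).
So the germ continues analytically to 2/5.


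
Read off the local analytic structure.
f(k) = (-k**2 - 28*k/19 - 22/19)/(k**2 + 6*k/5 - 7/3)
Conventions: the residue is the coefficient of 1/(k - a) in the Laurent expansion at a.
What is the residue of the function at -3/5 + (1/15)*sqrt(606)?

The factor k**2 + 6*k/5 - 7/3 splits as (k - a)(k - a') with a = -3/5 + (1/15)*sqrt(606), a' = -3/5 - (1/15)*sqrt(606). At the order-1 pole a set g(k) = (k - a)*f(k) = [-k**2 - 28*k/19 - 22/19] / (k - a').
Simple pole: residue = g(a) at a = -3/5 + (1/15)*sqrt(606), which is -13/95 - (4741/115140)*sqrt(606).

The residue is -13/95 - (4741/115140)*sqrt(606).


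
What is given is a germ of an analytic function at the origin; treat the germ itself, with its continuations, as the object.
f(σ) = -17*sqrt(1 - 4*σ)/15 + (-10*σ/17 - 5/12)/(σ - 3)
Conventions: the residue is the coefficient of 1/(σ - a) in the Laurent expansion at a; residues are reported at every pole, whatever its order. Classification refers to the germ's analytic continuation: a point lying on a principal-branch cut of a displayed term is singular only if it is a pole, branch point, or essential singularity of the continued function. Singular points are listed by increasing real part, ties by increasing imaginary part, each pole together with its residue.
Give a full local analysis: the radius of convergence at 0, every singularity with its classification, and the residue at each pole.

Denominator factor (σ - 3): pole of order 1 at 3, modulus 3.
Branch term (-17/15)*sqrt(1 - σ/(1/4)): its argument vanishes at σ = 1/4, a square-root branch point, modulus 1/4.
The radius of convergence is the smallest modulus among the singular points: 1/4.
The branch term is analytic at 3 and contributes nothing to the residue; only the rational part matters.
At the order-1 pole 3 set g(σ) = (σ - (3))*(rational part) = -10*σ/17 - 5/12.
Simple pole: residue = g(a) at a = 3, which is -445/204.
List the singular points by increasing real part (a conjugate pair: the negative imaginary part first).

Radius of convergence at 0: 1/4.
At 1/4: an algebraic (square-root) branch point.
At 3: a pole of order 1; residue -445/204.


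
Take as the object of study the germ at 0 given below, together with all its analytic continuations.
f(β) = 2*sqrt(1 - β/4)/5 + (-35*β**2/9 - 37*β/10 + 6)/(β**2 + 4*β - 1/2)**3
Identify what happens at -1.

The point is a regular point.

Denominator factors: β**2 + 4*β - 1/2 = -7/2 at β = -1 — none vanishes.
Branch term sqrt(1 - β/(4)): argument at -1 is 5/4, nonzero, so -1 is not its branch point (a point on a principal cut is still regular for the continued germ).
So the germ continues analytically to -1.


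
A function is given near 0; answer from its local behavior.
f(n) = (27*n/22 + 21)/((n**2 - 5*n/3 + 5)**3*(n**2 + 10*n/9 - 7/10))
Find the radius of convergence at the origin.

Denominator factor (n**2 - 5*n/3 + 5)^3: discriminant -155/9, complex-conjugate roots (5/6) + ((1/6)*sqrt(155))*i and (5/6) - ((1/6)*sqrt(155))*i; poles of order 3, moduli sqrt(5) and sqrt(5).
Denominator factor (n**2 + 10*n/9 - 7/10): discriminant 1634/405, real irrational roots -5/9 + (1/90)*sqrt(8170) and -5/9 - (1/90)*sqrt(8170); poles of order 1, moduli -5/9 + (1/90)*sqrt(8170) and 5/9 + (1/90)*sqrt(8170).
The radius of convergence is the smallest modulus among the singular points: -5/9 + (1/90)*sqrt(8170).

The radius of convergence is -5/9 + (1/90)*sqrt(8170).


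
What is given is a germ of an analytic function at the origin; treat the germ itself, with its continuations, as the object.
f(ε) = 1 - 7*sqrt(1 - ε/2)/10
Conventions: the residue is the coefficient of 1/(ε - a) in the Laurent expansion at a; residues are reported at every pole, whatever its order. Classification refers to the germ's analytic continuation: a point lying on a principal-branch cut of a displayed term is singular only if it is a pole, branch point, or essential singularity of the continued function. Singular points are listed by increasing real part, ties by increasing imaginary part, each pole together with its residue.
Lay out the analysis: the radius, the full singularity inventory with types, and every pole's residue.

Branch term (-7/10)*sqrt(1 - ε/(2)): its argument vanishes at ε = 2, a square-root branch point, modulus 2.
The radius of convergence is the smallest modulus among the singular points: 2.

Radius of convergence at 0: 2.
At 2: an algebraic (square-root) branch point.


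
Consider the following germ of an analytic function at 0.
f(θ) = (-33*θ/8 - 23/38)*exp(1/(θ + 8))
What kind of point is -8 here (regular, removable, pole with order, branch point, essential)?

The point is an essential singularity.

The exponent 1/(θ - (-8)) has a pole at -8, so exp(1/(θ - (-8))) takes every nonzero value near it: an essential singularity (not a pole of any order).


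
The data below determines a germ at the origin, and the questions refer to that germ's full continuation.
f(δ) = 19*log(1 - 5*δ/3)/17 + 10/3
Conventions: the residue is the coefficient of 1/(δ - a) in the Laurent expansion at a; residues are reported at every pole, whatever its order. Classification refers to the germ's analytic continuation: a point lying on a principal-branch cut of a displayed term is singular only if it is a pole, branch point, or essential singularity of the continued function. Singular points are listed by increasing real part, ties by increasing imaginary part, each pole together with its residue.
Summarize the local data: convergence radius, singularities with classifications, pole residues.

Radius of convergence at 0: 3/5.
At 3/5: a logarithmic branch point.

Branch term (19/17)*log(1 - δ/(3/5)): its argument vanishes at δ = 3/5, a logarithmic branch point, modulus 3/5.
The radius of convergence is the smallest modulus among the singular points: 3/5.


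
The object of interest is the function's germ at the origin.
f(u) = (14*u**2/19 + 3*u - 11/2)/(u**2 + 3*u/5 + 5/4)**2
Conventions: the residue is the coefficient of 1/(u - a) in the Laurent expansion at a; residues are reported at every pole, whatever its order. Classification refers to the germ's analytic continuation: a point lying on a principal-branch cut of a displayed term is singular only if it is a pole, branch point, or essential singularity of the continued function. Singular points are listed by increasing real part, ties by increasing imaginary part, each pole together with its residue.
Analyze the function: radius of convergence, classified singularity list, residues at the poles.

Radius of convergence at 0: (1/2)*sqrt(5).
At (-3/10) - ((1/5)*sqrt(29))*i: a pole of order 2; residue -((26025/127832)*sqrt(29))*i.
At (-3/10) + ((1/5)*sqrt(29))*i: a pole of order 2; residue ((26025/127832)*sqrt(29))*i.

Denominator factor (u**2 + 3*u/5 + 5/4)^2: discriminant -116/25, complex-conjugate roots (-3/10) + ((1/5)*sqrt(29))*i and (-3/10) - ((1/5)*sqrt(29))*i; poles of order 2, moduli (1/2)*sqrt(5) and (1/2)*sqrt(5).
The radius of convergence is the smallest modulus among the singular points: (1/2)*sqrt(5).
The factor u**2 + 3*u/5 + 5/4 splits as (u - a)(u - a') with a = (-3/10) - ((1/5)*sqrt(29))*i, a' = (-3/10) + ((1/5)*sqrt(29))*i. At the order-2 pole a set g(u) = (u - a)^2*f(u) = [14*u**2/19 + 3*u - 11/2] / (u - a')^2.
Order-2 pole: residue = g'(a); g'((-3/10) - ((1/5)*sqrt(29))*i) = -((26025/127832)*sqrt(29))*i, so the residue is -((26025/127832)*sqrt(29))*i.
The factor u**2 + 3*u/5 + 5/4 splits as (u - a)(u - a') with a = (-3/10) + ((1/5)*sqrt(29))*i, a' = (-3/10) - ((1/5)*sqrt(29))*i. At the order-2 pole a set g(u) = (u - a)^2*f(u) = [14*u**2/19 + 3*u - 11/2] / (u - a')^2.
Order-2 pole: residue = g'(a); g'((-3/10) + ((1/5)*sqrt(29))*i) = ((26025/127832)*sqrt(29))*i, so the residue is ((26025/127832)*sqrt(29))*i.
List the singular points by increasing real part (a conjugate pair: the negative imaginary part first).


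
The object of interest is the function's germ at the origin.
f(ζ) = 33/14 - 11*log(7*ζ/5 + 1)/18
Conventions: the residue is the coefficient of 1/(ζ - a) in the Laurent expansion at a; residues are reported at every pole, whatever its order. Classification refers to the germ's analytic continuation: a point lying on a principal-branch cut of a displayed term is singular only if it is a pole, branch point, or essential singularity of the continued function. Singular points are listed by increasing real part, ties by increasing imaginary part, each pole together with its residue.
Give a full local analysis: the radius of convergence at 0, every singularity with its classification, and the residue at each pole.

Branch term (-11/18)*log(1 - ζ/(-5/7)): its argument vanishes at ζ = -5/7, a logarithmic branch point, modulus 5/7.
The radius of convergence is the smallest modulus among the singular points: 5/7.

Radius of convergence at 0: 5/7.
At -5/7: a logarithmic branch point.


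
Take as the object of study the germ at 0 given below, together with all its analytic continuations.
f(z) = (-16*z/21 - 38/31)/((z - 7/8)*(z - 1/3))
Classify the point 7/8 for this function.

The point is a pole of order 1.

The denominator factor z - 7/8 vanishes at 7/8 and appears to the power 1; the numerator there equals -176/93, nonzero, and no other factor vanishes.
Hence a pole whose order is the multiplicity, 1.


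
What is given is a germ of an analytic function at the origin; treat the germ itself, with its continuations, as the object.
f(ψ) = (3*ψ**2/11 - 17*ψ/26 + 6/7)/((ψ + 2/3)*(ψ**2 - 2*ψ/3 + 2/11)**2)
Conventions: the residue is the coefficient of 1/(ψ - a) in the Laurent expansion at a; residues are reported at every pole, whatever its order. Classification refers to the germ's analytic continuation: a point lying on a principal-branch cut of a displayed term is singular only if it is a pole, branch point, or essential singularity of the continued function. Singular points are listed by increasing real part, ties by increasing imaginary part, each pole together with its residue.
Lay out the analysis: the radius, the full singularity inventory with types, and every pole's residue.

Radius of convergence at 0: (1/11)*sqrt(22).
At -2/3: a pole of order 1; residue 1261359/1022476.
At (1/3) - ((1/33)*sqrt(77))*i: a pole of order 2; residue (-1261359/2044952) + ((113962707/100202648)*sqrt(77))*i.
At (1/3) + ((1/33)*sqrt(77))*i: a pole of order 2; residue (-1261359/2044952) - ((113962707/100202648)*sqrt(77))*i.

Denominator factor (ψ + 2/3): pole of order 1 at -2/3, modulus 2/3.
Denominator factor (ψ**2 - 2*ψ/3 + 2/11)^2: discriminant -28/99, complex-conjugate roots (1/3) + ((1/33)*sqrt(77))*i and (1/3) - ((1/33)*sqrt(77))*i; poles of order 2, moduli (1/11)*sqrt(22) and (1/11)*sqrt(22).
The radius of convergence is the smallest modulus among the singular points: (1/11)*sqrt(22).
At the order-1 pole -2/3 set g(ψ) = (ψ - (-2/3))*f(ψ) = (3*ψ**2/11 - 17*ψ/26 + 6/7)/(ψ**2 - 2*ψ/3 + 2/11)**2.
Simple pole: residue = g(a) at a = -2/3, which is 1261359/1022476.
The factor ψ**2 - 2*ψ/3 + 2/11 splits as (ψ - a)(ψ - a') with a = (1/3) - ((1/33)*sqrt(77))*i, a' = (1/3) + ((1/33)*sqrt(77))*i. At the order-2 pole a set g(ψ) = (ψ - a)^2*f(ψ) = [(3*ψ**2/11 - 17*ψ/26 + 6/7)/(ψ + 2/3)] / (ψ - a')^2.
Order-2 pole: residue = g'(a); g'((1/3) - ((1/33)*sqrt(77))*i) = (-1261359/2044952) + ((113962707/100202648)*sqrt(77))*i, so the residue is (-1261359/2044952) + ((113962707/100202648)*sqrt(77))*i.
The factor ψ**2 - 2*ψ/3 + 2/11 splits as (ψ - a)(ψ - a') with a = (1/3) + ((1/33)*sqrt(77))*i, a' = (1/3) - ((1/33)*sqrt(77))*i. At the order-2 pole a set g(ψ) = (ψ - a)^2*f(ψ) = [(3*ψ**2/11 - 17*ψ/26 + 6/7)/(ψ + 2/3)] / (ψ - a')^2.
Order-2 pole: residue = g'(a); g'((1/3) + ((1/33)*sqrt(77))*i) = (-1261359/2044952) - ((113962707/100202648)*sqrt(77))*i, so the residue is (-1261359/2044952) - ((113962707/100202648)*sqrt(77))*i.
List the singular points by increasing real part (a conjugate pair: the negative imaginary part first).


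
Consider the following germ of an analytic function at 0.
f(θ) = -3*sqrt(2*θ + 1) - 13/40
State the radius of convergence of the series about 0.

Branch term (-3)*sqrt(1 - θ/(-1/2)): its argument vanishes at θ = -1/2, a square-root branch point, modulus 1/2.
The radius of convergence is the smallest modulus among the singular points: 1/2.

The radius of convergence is 1/2.


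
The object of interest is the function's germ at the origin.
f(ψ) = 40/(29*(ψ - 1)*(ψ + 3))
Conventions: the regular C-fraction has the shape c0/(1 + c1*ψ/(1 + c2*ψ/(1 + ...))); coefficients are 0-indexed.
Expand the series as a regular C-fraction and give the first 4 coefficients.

The regular C-fraction coefficients are [-40/87, -2/3, -1/2, 1/2].

Taylor coefficients (expand at 0): a_0 = -40/87, a_1 = -80/261, a_2 = -280/783, a_3 = -800/2349.
c0 = a_0 = -40/87. Peel one level at a time: if S = 1 + c*ψ/S' with S'(0) = 1, then c is the ψ-coefficient of S and S' = c*ψ/(S - 1).
S_1 = c0/f = 1 + (-2/3)*ψ + (-1/3)*ψ^2 + ...; c1 = -2/3.
S_2 = c1*ψ/(S_1 - 1) = 1 + (-1/2)*ψ + (1/4)*ψ^2 + ...; c2 = -1/2.
S_3 = c2*ψ/(S_2 - 1) = 1 + (1/2)*ψ + ...; c3 = 1/2.


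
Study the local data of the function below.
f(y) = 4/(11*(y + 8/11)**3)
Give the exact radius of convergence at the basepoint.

The radius of convergence is 8/11.

Denominator factor (y + 8/11)^3: pole of order 3 at -8/11, modulus 8/11.
The radius of convergence is the smallest modulus among the singular points: 8/11.


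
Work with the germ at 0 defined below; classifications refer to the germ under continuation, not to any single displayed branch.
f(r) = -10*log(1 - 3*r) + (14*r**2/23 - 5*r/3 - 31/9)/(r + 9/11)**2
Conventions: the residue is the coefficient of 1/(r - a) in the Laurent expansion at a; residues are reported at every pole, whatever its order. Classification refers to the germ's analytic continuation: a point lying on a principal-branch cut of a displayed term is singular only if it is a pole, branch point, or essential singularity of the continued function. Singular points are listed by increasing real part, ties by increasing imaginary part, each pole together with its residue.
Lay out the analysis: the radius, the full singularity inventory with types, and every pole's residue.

Radius of convergence at 0: 1/3.
At -9/11: a pole of order 2; residue -2021/759.
At 1/3: a logarithmic branch point.

Denominator factor (r + 9/11)^2: pole of order 2 at -9/11, modulus 9/11.
Branch term (-10)*log(1 - r/(1/3)): its argument vanishes at r = 1/3, a logarithmic branch point, modulus 1/3.
The radius of convergence is the smallest modulus among the singular points: 1/3.
The branch term is analytic at -9/11 and contributes nothing to the residue; only the rational part matters.
At the order-2 pole -9/11 set g(r) = (r - (-9/11))^2*(rational part) = 14*r**2/23 - 5*r/3 - 31/9.
Order-2 pole: residue = g'(a); g'(-9/11) = -2021/759, so the residue is -2021/759.
List the singular points by increasing real part (a conjugate pair: the negative imaginary part first).


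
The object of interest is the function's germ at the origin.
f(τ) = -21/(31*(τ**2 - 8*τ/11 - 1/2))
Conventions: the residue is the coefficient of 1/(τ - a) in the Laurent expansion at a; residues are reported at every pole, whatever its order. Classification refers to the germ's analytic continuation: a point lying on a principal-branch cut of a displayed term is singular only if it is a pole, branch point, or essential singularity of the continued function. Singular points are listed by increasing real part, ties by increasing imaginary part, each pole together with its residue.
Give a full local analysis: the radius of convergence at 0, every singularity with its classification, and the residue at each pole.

Denominator factor (τ**2 - 8*τ/11 - 1/2): discriminant 306/121, real irrational roots 4/11 + (3/22)*sqrt(34) and 4/11 - (3/22)*sqrt(34); poles of order 1, moduli 4/11 + (3/22)*sqrt(34) and -4/11 + (3/22)*sqrt(34).
The radius of convergence is the smallest modulus among the singular points: -4/11 + (3/22)*sqrt(34).
The factor τ**2 - 8*τ/11 - 1/2 splits as (τ - a)(τ - a') with a = 4/11 - (3/22)*sqrt(34), a' = 4/11 + (3/22)*sqrt(34). At the order-1 pole a set g(τ) = (τ - a)*f(τ) = [-21/31] / (τ - a').
Simple pole: residue = g(a) at a = 4/11 - (3/22)*sqrt(34), which is (77/1054)*sqrt(34).
The factor τ**2 - 8*τ/11 - 1/2 splits as (τ - a)(τ - a') with a = 4/11 + (3/22)*sqrt(34), a' = 4/11 - (3/22)*sqrt(34). At the order-1 pole a set g(τ) = (τ - a)*f(τ) = [-21/31] / (τ - a').
Simple pole: residue = g(a) at a = 4/11 + (3/22)*sqrt(34), which is -(77/1054)*sqrt(34).
List the singular points by increasing real part (a conjugate pair: the negative imaginary part first).

Radius of convergence at 0: -4/11 + (3/22)*sqrt(34).
At 4/11 - (3/22)*sqrt(34): a pole of order 1; residue (77/1054)*sqrt(34).
At 4/11 + (3/22)*sqrt(34): a pole of order 1; residue -(77/1054)*sqrt(34).


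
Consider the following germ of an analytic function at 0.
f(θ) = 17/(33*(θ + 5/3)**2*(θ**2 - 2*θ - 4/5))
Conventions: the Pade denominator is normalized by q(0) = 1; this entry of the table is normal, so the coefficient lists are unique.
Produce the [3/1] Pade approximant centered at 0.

The Pade approximant has numerator coefficients [-51/220, 6681969/37882900, -123867627/757658000, 709477881/7576580000]; denominator coefficients [1, 202441/68878].

Taylor coefficients needed (expand at 0): a_0 = -51/220, a_1 = 1887/2200, a_2 = -29529/11000, a_3 = 1756389/220000, a_4 = -10324491/440000.
Write the denominator as Q(θ) = 1 + q1*θ. Requiring Q*f - P = O(θ^5) with deg P <= 3 kills the coefficients of θ^4..θ^4 in Q*f:
  θ^4: a_4 + q1*a_3 = 0, i.e. -10324491/440000 + (1756389/220000)*q1 = 0.
Solving this linear system: q1 = 202441/68878.
The numerator is Q*f truncated at degree 3: P0 = a_0 = -51/220; P1 = a_1 + q1*a_0 = 6681969/37882900; P2 = a_2 + q1*a_1 = -123867627/757658000; P3 = a_3 + q1*a_2 = 709477881/7576580000.


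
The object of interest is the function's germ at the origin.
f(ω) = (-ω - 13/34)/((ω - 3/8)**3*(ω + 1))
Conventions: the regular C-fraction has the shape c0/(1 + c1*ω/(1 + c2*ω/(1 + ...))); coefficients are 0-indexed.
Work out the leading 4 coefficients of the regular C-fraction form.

Taylor coefficients (expand at 0): a_0 = 3328/459, a_1 = 32000/459, a_2 = 538880/1377, a_3 = 22216448/12393.
c0 = a_0 = 3328/459. Peel one level at a time: if S = 1 + c*ω/S' with S'(0) = 1, then c is the ω-coefficient of S and S' = c*ω/(S - 1).
S_1 = c0/f = 1 + (-125/13)*ω + (19510/507)*ω^2 + ...; c1 = -125/13.
S_2 = c1*ω/(S_1 - 1) = 1 + (3902/975)*ω + (97808/16875)*ω^2 + ...; c2 = 3902/975.
S_3 = c2*ω/(S_2 - 1) = 1 + (-635752/438975)*ω + ...; c3 = -635752/438975.

The regular C-fraction coefficients are [3328/459, -125/13, 3902/975, -635752/438975].


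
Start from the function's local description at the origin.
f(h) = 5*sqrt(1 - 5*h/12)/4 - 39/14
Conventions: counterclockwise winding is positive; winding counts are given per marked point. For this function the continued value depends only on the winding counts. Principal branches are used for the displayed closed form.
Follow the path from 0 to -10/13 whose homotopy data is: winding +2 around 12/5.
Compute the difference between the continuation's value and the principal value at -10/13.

Continued minus principal equals 0.

The rational part is single-valued and drops out of the difference; each branch term changes only by its own monodromy.
(5/4)*sqrt(1 - h/(12/5)): winding +2 is even, the square root returns to the same sheet, contribution 0.
Summing the contributions at h = -10/13 gives 0.


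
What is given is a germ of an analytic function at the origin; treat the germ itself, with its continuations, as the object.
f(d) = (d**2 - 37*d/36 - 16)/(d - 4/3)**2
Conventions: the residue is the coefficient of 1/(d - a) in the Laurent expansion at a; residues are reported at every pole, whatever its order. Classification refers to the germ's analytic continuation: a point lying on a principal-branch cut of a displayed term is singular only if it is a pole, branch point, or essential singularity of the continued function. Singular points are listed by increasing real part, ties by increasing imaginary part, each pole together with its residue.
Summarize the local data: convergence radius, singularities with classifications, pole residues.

Denominator factor (d - 4/3)^2: pole of order 2 at 4/3, modulus 4/3.
The radius of convergence is the smallest modulus among the singular points: 4/3.
At the order-2 pole 4/3 set g(d) = (d - (4/3))^2*f(d) = d**2 - 37*d/36 - 16.
Order-2 pole: residue = g'(a); g'(4/3) = 59/36, so the residue is 59/36.

Radius of convergence at 0: 4/3.
At 4/3: a pole of order 2; residue 59/36.


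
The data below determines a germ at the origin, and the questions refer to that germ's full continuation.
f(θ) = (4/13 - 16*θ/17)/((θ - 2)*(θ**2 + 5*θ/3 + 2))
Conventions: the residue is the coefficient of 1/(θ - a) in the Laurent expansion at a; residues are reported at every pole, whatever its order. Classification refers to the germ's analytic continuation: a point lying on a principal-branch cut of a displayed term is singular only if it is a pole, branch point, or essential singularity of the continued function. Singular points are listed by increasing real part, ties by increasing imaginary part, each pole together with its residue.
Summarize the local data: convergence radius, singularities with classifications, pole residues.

Denominator factor (θ**2 + 5*θ/3 + 2): discriminant -47/9, complex-conjugate roots (-5/6) + ((1/6)*sqrt(47))*i and (-5/6) - ((1/6)*sqrt(47))*i; poles of order 1, moduli sqrt(2) and sqrt(2).
Denominator factor (θ - 2): pole of order 1 at 2, modulus 2.
The radius of convergence is the smallest modulus among the singular points: sqrt(2).
The factor θ**2 + 5*θ/3 + 2 splits as (θ - a)(θ - a') with a = (-5/6) - ((1/6)*sqrt(47))*i, a' = (-5/6) + ((1/6)*sqrt(47))*i. At the order-1 pole a set g(θ) = (θ - a)*f(θ) = [(4/13 - 16*θ/17)/(θ - 2)] / (θ - a').
Simple pole: residue = g(a) at a = (-5/6) - ((1/6)*sqrt(47))*i, which is (261/3094) - ((4299/145418)*sqrt(47))*i.
The factor θ**2 + 5*θ/3 + 2 splits as (θ - a)(θ - a') with a = (-5/6) + ((1/6)*sqrt(47))*i, a' = (-5/6) - ((1/6)*sqrt(47))*i. At the order-1 pole a set g(θ) = (θ - a)*f(θ) = [(4/13 - 16*θ/17)/(θ - 2)] / (θ - a').
Simple pole: residue = g(a) at a = (-5/6) + ((1/6)*sqrt(47))*i, which is (261/3094) + ((4299/145418)*sqrt(47))*i.
At the order-1 pole 2 set g(θ) = (θ - (2))*f(θ) = (4/13 - 16*θ/17)/(θ**2 + 5*θ/3 + 2).
Simple pole: residue = g(a) at a = 2, which is -261/1547.
List the singular points by increasing real part (a conjugate pair: the negative imaginary part first).

Radius of convergence at 0: sqrt(2).
At (-5/6) - ((1/6)*sqrt(47))*i: a pole of order 1; residue (261/3094) - ((4299/145418)*sqrt(47))*i.
At (-5/6) + ((1/6)*sqrt(47))*i: a pole of order 1; residue (261/3094) + ((4299/145418)*sqrt(47))*i.
At 2: a pole of order 1; residue -261/1547.
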